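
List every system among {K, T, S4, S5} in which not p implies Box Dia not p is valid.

S4-tableau for the negation not (not p implies Box Dia not p):
1. not (not p implies Box Dia not p), w0
2. not p, w0   [neg-implies-rule on 1]
3. not Box Dia not p, w0   [neg-implies-rule on 1]
4. not Dia not p, w1   [neg-Box-rule on 3: fresh world w1, w0Rw1]
5. p, w1   [neg-Dia-rule on 4 via w1Rw1]
Accessibility: w0Rw0, w0Rw1, w1Rw1
Complete open branch: countermodel on an S4-frame, so not valid in S4, nor in K, T (the same frame is also a K-frame and a T-frame).
S5-tableau for the negation not (not p implies Box Dia not p):
1. not (not p implies Box Dia not p), w0
2. not p, w0   [neg-implies-rule on 1]
3. not Box Dia not p, w0   [neg-implies-rule on 1]
4. not Dia not p, w1   [neg-Box-rule on 3: fresh world w1, w0Rw1]
5. p, w0   [neg-Dia-rule on 4 via w1Rw0]
Accessibility: w0Rw0, w0Rw1, w1Rw0, w1Rw1
Branch closes: p and not p both at w0.
Every branch closes (one shown): valid in S5.

S5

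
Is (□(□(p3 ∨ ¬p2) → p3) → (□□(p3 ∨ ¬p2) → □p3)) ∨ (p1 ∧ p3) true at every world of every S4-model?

Tableau for the negation ¬((□(□(p3 ∨ ¬p2) → p3) → (□□(p3 ∨ ¬p2) → □p3)) ∨ (p1 ∧ p3)):
1. ¬((□(□(p3 ∨ ¬p2) → p3) → (□□(p3 ∨ ¬p2) → □p3)) ∨ (p1 ∧ p3)), 0
2. ¬(□(□(p3 ∨ ¬p2) → p3) → (□□(p3 ∨ ¬p2) → □p3)), 0
3. ¬(p1 ∧ p3), 0
4. □(□(p3 ∨ ¬p2) → p3), 0
5. ¬(□□(p3 ∨ ¬p2) → □p3), 0
6. □□(p3 ∨ ¬p2), 0
7. ¬□p3, 0
8. □(p3 ∨ ¬p2) → p3, 0
9. □(p3 ∨ ¬p2), 0
10. p3 ∨ ¬p2, 0
11. ¬p3, 0
12. ¬□(p3 ∨ ¬p2), 0
13. ¬p2, 0
14. ¬p3, 1
15. □(p3 ∨ ¬p2) → p3, 1
16. □(p3 ∨ ¬p2), 1
17. p3 ∨ ¬p2, 1
18. ¬□(p3 ∨ ¬p2), 1
19. ¬p2, 1
20. ¬(p3 ∨ ¬p2), 2
21. ¬p3, 2
22. p2, 2
23. □(p3 ∨ ¬p2) → p3, 2
24. □(p3 ∨ ¬p2), 2
25. p3 ∨ ¬p2, 2
26. ¬□(p3 ∨ ¬p2), 2
27. ¬p2, 2
Accessibility: 0R0, 0R1, 0R2, 1R1, 2R2
Branch closes: p2 and ¬p2 both at 2.
All branches of the negation close; one closing branch shown above.

Valid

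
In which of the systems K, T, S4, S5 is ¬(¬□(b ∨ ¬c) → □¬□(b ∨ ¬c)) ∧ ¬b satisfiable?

S5-tableau for the formula:
1. ¬(¬□(b ∨ ¬c) → □¬□(b ∨ ¬c)) ∧ ¬b, w0
2. ¬(¬□(b ∨ ¬c) → □¬□(b ∨ ¬c)), w0   [∧-rule on 1]
3. ¬b, w0   [∧-rule on 1]
4. ¬□(b ∨ ¬c), w0   [¬→-rule on 2]
5. ¬□¬□(b ∨ ¬c), w0   [¬→-rule on 2]
6. ¬(b ∨ ¬c), w1   [¬□-rule on 4: fresh world w1, w0Rw1]
7. ¬b, w1   [¬∨-rule on 6]
8. c, w1   [¬∨-rule on 6]
9. □(b ∨ ¬c), w2   [¬□-rule on 5: fresh world w2, w0Rw2]
10. b ∨ ¬c, w0   [□-rule on 9 via w2Rw0]
11. b ∨ ¬c, w1   [□-rule on 9 via w2Rw1]
12. b ∨ ¬c, w2   [□-rule on 9 via w2Rw2]
13. ¬c, w0   [∨-rule on 10 (branches; this branch)]
14. ¬c, w1   [∨-rule on 11 (branches; this branch)]
Accessibility: w0Rw0, w0Rw1, w0Rw2, w1Rw0, w1Rw1, w1Rw2, w2Rw0, w2Rw1, w2Rw2
Branch closes: c and ¬c both at w1.
Every branch closes (one shown): unsatisfiable in S5.
S4-tableau for the formula:
1. ¬(¬□(b ∨ ¬c) → □¬□(b ∨ ¬c)) ∧ ¬b, w0
2. ¬(¬□(b ∨ ¬c) → □¬□(b ∨ ¬c)), w0   [∧-rule on 1]
3. ¬b, w0   [∧-rule on 1]
4. ¬□(b ∨ ¬c), w0   [¬→-rule on 2]
5. ¬□¬□(b ∨ ¬c), w0   [¬→-rule on 2]
6. ¬(b ∨ ¬c), w1   [¬□-rule on 4: fresh world w1, w0Rw1]
7. ¬b, w1   [¬∨-rule on 6]
8. c, w1   [¬∨-rule on 6]
9. □(b ∨ ¬c), w2   [¬□-rule on 5: fresh world w2, w0Rw2]
10. b ∨ ¬c, w2   [□-rule on 9 via w2Rw2]
11. ¬c, w2   [∨-rule on 10 (branches; this branch)]
Accessibility: w0Rw0, w0Rw1, w0Rw2, w1Rw1, w2Rw2
Complete open branch: satisfiable in S4, hence also in K, T (this S4-model is also a K-model and a T-model).

K, T, S4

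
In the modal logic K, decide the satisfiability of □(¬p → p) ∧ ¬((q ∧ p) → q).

1. □(¬p → p) ∧ ¬((q ∧ p) → q), w0
2. □(¬p → p), w0   [∧-rule on 1]
3. ¬((q ∧ p) → q), w0   [∧-rule on 1]
4. q ∧ p, w0   [¬→-rule on 3]
5. ¬q, w0   [¬→-rule on 3]
6. q, w0   [∧-rule on 4]
7. p, w0   [∧-rule on 4]
Branch closes: q and ¬q both at w0.
(One branch shown.) All branches close.

Unsatisfiable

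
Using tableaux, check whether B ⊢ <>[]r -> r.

Tableau for the negation ~(<>[]r -> r):
1. ~(<>[]r -> r), u
2. <>[]r, u
3. ~r, u
4. []r, v
5. r, u
Accessibility: uRu, uRv, vRu, vRv
Branch closes: r and ~r both at u.
All branches of the negation close; one closing branch shown above.

Yes, valid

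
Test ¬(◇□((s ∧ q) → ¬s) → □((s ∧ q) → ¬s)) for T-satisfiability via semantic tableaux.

Satisfiable

1. ¬(◇□((s ∧ q) → ¬s) → □((s ∧ q) → ¬s)), 0
2. ◇□((s ∧ q) → ¬s), 0   [¬→-rule on 1]
3. ¬□((s ∧ q) → ¬s), 0   [¬→-rule on 1]
4. □((s ∧ q) → ¬s), 1   [◇-rule on 2: fresh world 1, 0R1]
5. (s ∧ q) → ¬s, 1   [□-rule on 4 via 1R1]
6. ¬s, 1   [→-rule on 5 (branches; this branch)]
7. ¬((s ∧ q) → ¬s), 2   [¬□-rule on 3: fresh world 2, 0R2]
8. s ∧ q, 2   [¬→-rule on 7]
9. s, 2   [¬→-rule on 7]
10. q, 2   [∧-rule on 8]
Accessibility: 0R0, 0R1, 0R2, 1R1, 2R2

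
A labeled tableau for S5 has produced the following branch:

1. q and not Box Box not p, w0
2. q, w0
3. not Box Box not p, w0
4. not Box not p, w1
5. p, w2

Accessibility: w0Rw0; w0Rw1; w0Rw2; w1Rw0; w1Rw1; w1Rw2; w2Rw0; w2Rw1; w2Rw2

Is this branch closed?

No, open

No atom appears with both signs at the same world.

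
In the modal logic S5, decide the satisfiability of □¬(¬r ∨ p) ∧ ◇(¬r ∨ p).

Unsatisfiable (every branch closes)

1. □¬(¬r ∨ p) ∧ ◇(¬r ∨ p), 0
2. □¬(¬r ∨ p), 0
3. ◇(¬r ∨ p), 0
4. ¬(¬r ∨ p), 0
5. r, 0
6. ¬p, 0
7. ¬r ∨ p, 1
8. ¬(¬r ∨ p), 1
9. r, 1
10. ¬p, 1
11. p, 1
Accessibility: 0R0, 0R1, 1R0, 1R1
Branch closes: p and ¬p both at 1.
Every branch closes; the branch above is one of them.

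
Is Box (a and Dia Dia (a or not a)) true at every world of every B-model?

Tableau for the negation not Box (a and Dia Dia (a or not a)):
1. not Box (a and Dia Dia (a or not a)), u
2. not (a and Dia Dia (a or not a)), v
3. not a, v
Accessibility: uRu, uRv, vRu, vRv
The negation has an open branch (countermodel exists).

Invalid (countermodel exists)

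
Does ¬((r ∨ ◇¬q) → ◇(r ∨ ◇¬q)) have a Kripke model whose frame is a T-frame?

Unsatisfiable (every branch closes)

1. ¬((r ∨ ◇¬q) → ◇(r ∨ ◇¬q)), u
2. r ∨ ◇¬q, u
3. ¬◇(r ∨ ◇¬q), u
4. ¬(r ∨ ◇¬q), u
5. ¬r, u
6. ¬◇¬q, u
7. q, u
8. ◇¬q, u
9. ¬q, v
10. ¬(r ∨ ◇¬q), v
11. ¬r, v
12. ¬◇¬q, v
13. q, v
Accessibility: uRu, uRv, vRv
Branch closes: q and ¬q both at v.
Every branch closes; the branch above is one of them.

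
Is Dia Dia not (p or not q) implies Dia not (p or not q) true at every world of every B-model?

Tableau for the negation not (Dia Dia not (p or not q) implies Dia not (p or not q)):
1. not (Dia Dia not (p or not q) implies Dia not (p or not q)), u
2. Dia Dia not (p or not q), u   [neg-implies-rule on 1]
3. not Dia not (p or not q), u   [neg-implies-rule on 1]
4. p or not q, u   [neg-Dia-rule on 3 via uRu]
5. not q, u   [or-rule on 4 (branches; this branch)]
6. Dia not (p or not q), v   [Dia-rule on 2: fresh world v, uRv]
7. p or not q, v   [neg-Dia-rule on 3 via uRv]
8. not q, v   [or-rule on 7 (branches; this branch)]
9. not (p or not q), w   [Dia-rule on 6: fresh world w, vRw]
10. not p, w   [neg-or-rule on 9]
11. q, w   [neg-or-rule on 9]
Accessibility: uRu, uRv, vRu, vRv, vRw, wRv, wRw
The negation has an open branch (countermodel exists).

No, not valid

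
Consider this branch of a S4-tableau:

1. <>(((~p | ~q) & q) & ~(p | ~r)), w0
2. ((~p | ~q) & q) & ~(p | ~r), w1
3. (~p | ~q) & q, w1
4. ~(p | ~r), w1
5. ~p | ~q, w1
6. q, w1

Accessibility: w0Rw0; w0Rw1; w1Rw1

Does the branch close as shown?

No atom appears with both signs at the same world.

No, open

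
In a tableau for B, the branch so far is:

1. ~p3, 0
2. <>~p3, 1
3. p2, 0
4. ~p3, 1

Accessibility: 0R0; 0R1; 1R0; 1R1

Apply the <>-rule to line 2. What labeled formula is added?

a fresh world 2 with 1R2, and ~p3 at 2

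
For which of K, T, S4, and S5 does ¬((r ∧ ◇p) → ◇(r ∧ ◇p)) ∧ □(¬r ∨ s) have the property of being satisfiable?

T-tableau for the formula:
1. ¬((r ∧ ◇p) → ◇(r ∧ ◇p)) ∧ □(¬r ∨ s), w0
2. ¬((r ∧ ◇p) → ◇(r ∧ ◇p)), w0   [∧-rule on 1]
3. □(¬r ∨ s), w0   [∧-rule on 1]
4. r ∧ ◇p, w0   [¬→-rule on 2]
5. ¬◇(r ∧ ◇p), w0   [¬→-rule on 2]
6. r, w0   [∧-rule on 4]
7. ◇p, w0   [∧-rule on 4]
8. ¬r ∨ s, w0   [□-rule on 3 via w0Rw0]
9. ¬(r ∧ ◇p), w0   [¬◇-rule on 5 via w0Rw0]
10. s, w0   [∨-rule on 8 (branches; this branch)]
11. ¬◇p, w0   [¬∧-rule on 9 (branches; this branch)]
12. ¬p, w0   [¬◇-rule on 11 via w0Rw0]
13. p, w1   [◇-rule on 7: fresh world w1, w0Rw1]
14. ¬r ∨ s, w1   [□-rule on 3 via w0Rw1]
15. ¬(r ∧ ◇p), w1   [¬◇-rule on 5 via w0Rw1]
16. ¬p, w1   [¬◇-rule on 11 via w0Rw1]
Accessibility: w0Rw0, w0Rw1, w1Rw1
Branch closes: p and ¬p both at w1.
Every branch closes (one shown): unsatisfiable in T, hence also in S4, S5 (every S4/S5-frame is a T-frame).
K-tableau for the formula:
1. ¬((r ∧ ◇p) → ◇(r ∧ ◇p)) ∧ □(¬r ∨ s), w0
2. ¬((r ∧ ◇p) → ◇(r ∧ ◇p)), w0   [∧-rule on 1]
3. □(¬r ∨ s), w0   [∧-rule on 1]
4. r ∧ ◇p, w0   [¬→-rule on 2]
5. ¬◇(r ∧ ◇p), w0   [¬→-rule on 2]
6. r, w0   [∧-rule on 4]
7. ◇p, w0   [∧-rule on 4]
8. p, w1   [◇-rule on 7: fresh world w1, w0Rw1]
9. ¬r ∨ s, w1   [□-rule on 3 via w0Rw1]
10. ¬(r ∧ ◇p), w1   [¬◇-rule on 5 via w0Rw1]
11. s, w1   [∨-rule on 9 (branches; this branch)]
12. ¬◇p, w1   [¬∧-rule on 10 (branches; this branch)]
Accessibility: w0Rw1
Complete open branch: satisfiable in K.

K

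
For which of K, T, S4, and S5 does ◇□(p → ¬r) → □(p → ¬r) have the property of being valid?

S5-tableau for the negation ¬(◇□(p → ¬r) → □(p → ¬r)):
1. ¬(◇□(p → ¬r) → □(p → ¬r)), w0
2. ◇□(p → ¬r), w0
3. ¬□(p → ¬r), w0
4. □(p → ¬r), w1
5. p → ¬r, w0
6. p → ¬r, w1
7. ¬r, w0
8. ¬r, w1
9. ¬(p → ¬r), w2
10. p, w2
11. r, w2
12. p → ¬r, w2
13. ¬r, w2
Accessibility: w0Rw0, w0Rw1, w0Rw2, w1Rw0, w1Rw1, w1Rw2, w2Rw0, w2Rw1, w2Rw2
Branch closes: r and ¬r both at w2.
Every branch closes (one shown): valid in S5.
S4-tableau for the negation ¬(◇□(p → ¬r) → □(p → ¬r)):
1. ¬(◇□(p → ¬r) → □(p → ¬r)), w0
2. ◇□(p → ¬r), w0
3. ¬□(p → ¬r), w0
4. □(p → ¬r), w1
5. p → ¬r, w1
6. ¬r, w1
7. ¬(p → ¬r), w2
8. p, w2
9. r, w2
Accessibility: w0Rw0, w0Rw1, w0Rw2, w1Rw1, w2Rw2
Complete open branch: countermodel on an S4-frame, so not valid in S4, nor in K, T (the same frame is also a K-frame and a T-frame).

S5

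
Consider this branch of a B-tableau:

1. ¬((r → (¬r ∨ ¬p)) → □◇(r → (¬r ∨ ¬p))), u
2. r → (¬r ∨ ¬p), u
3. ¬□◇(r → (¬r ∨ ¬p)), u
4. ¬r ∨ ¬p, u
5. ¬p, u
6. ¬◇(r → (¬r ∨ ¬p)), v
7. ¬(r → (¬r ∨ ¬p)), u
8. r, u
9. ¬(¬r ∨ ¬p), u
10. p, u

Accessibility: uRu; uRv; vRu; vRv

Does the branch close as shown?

Yes, closed

Both p and ¬p appear at u.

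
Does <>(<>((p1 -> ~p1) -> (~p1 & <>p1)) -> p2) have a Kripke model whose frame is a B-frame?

Satisfiable (open branch found)

1. <>(<>((p1 -> ~p1) -> (~p1 & <>p1)) -> p2), 0
2. <>((p1 -> ~p1) -> (~p1 & <>p1)) -> p2, 1
3. p2, 1
Accessibility: 0R0, 0R1, 1R0, 1R1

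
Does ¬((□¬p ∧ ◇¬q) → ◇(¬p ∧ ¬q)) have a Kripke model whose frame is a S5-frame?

No, unsatisfiable

1. ¬((□¬p ∧ ◇¬q) → ◇(¬p ∧ ¬q)), w0
2. □¬p ∧ ◇¬q, w0
3. ¬◇(¬p ∧ ¬q), w0
4. □¬p, w0
5. ◇¬q, w0
6. ¬(¬p ∧ ¬q), w0
7. ¬p, w0
8. q, w0
9. ¬q, w1
10. ¬(¬p ∧ ¬q), w1
11. ¬p, w1
12. q, w1
Accessibility: w0Rw0, w0Rw1, w1Rw0, w1Rw1
Branch closes: q and ¬q both at w1.
Every branch closes; the branch above is one of them.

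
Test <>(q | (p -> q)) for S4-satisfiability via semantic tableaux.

Satisfiable (open branch found)

1. <>(q | (p -> q)), w0
2. q | (p -> q), w1
3. p -> q, w1
4. q, w1
Accessibility: w0Rw0, w0Rw1, w1Rw1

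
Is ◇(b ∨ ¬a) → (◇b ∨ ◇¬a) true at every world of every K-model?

Tableau for the negation ¬(◇(b ∨ ¬a) → (◇b ∨ ◇¬a)):
1. ¬(◇(b ∨ ¬a) → (◇b ∨ ◇¬a)), w0
2. ◇(b ∨ ¬a), w0   [¬→-rule on 1]
3. ¬(◇b ∨ ◇¬a), w0   [¬→-rule on 1]
4. ¬◇b, w0   [¬∨-rule on 3]
5. ¬◇¬a, w0   [¬∨-rule on 3]
6. b ∨ ¬a, w1   [◇-rule on 2: fresh world w1, w0Rw1]
7. ¬b, w1   [¬◇-rule on 4 via w0Rw1]
8. a, w1   [¬◇-rule on 5 via w0Rw1]
9. ¬a, w1   [∨-rule on 6 (branches; this branch)]
Accessibility: w0Rw1
Branch closes: a and ¬a both at w1.
All branches of the negation close; one closing branch shown above.

Valid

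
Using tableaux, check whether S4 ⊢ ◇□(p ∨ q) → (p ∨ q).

Tableau for the negation ¬(◇□(p ∨ q) → (p ∨ q)):
1. ¬(◇□(p ∨ q) → (p ∨ q)), w0
2. ◇□(p ∨ q), w0
3. ¬(p ∨ q), w0
4. ¬p, w0
5. ¬q, w0
6. □(p ∨ q), w1
7. p ∨ q, w1
8. q, w1
Accessibility: w0Rw0, w0Rw1, w1Rw1
The negation has an open branch (countermodel exists).

Not valid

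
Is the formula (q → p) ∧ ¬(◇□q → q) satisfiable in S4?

1. (q → p) ∧ ¬(◇□q → q), 0
2. q → p, 0   [∧-rule on 1]
3. ¬(◇□q → q), 0   [∧-rule on 1]
4. ◇□q, 0   [¬→-rule on 3]
5. ¬q, 0   [¬→-rule on 3]
6. p, 0   [→-rule on 2 (branches; this branch)]
7. □q, 1   [◇-rule on 4: fresh world 1, 0R1]
8. q, 1   [□-rule on 7 via 1R1]
Accessibility: 0R0, 0R1, 1R1

Yes, satisfiable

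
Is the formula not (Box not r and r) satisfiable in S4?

Yes, satisfiable

1. not (Box not r and r), w0
2. not r, w0   [neg-and-rule on 1 (branches; this branch)]
Accessibility: w0Rw0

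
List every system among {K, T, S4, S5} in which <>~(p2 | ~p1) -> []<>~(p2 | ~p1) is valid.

S5

S4-tableau for the negation ~(<>~(p2 | ~p1) -> []<>~(p2 | ~p1)):
1. ~(<>~(p2 | ~p1) -> []<>~(p2 | ~p1)), u
2. <>~(p2 | ~p1), u
3. ~[]<>~(p2 | ~p1), u
4. ~(p2 | ~p1), v
5. ~p2, v
6. p1, v
7. ~<>~(p2 | ~p1), w
8. p2 | ~p1, w
9. ~p1, w
Accessibility: uRu, uRv, uRw, vRv, wRw
Complete open branch: countermodel on an S4-frame, so not valid in S4, nor in K, T (the same frame is also a K-frame and a T-frame).
S5-tableau for the negation ~(<>~(p2 | ~p1) -> []<>~(p2 | ~p1)):
1. ~(<>~(p2 | ~p1) -> []<>~(p2 | ~p1)), u
2. <>~(p2 | ~p1), u
3. ~[]<>~(p2 | ~p1), u
4. ~(p2 | ~p1), v
5. ~p2, v
6. p1, v
7. ~<>~(p2 | ~p1), w
8. p2 | ~p1, u
9. p2 | ~p1, v
10. p2 | ~p1, w
11. ~p1, u
12. ~p1, v
Accessibility: uRu, uRv, uRw, vRu, vRv, vRw, wRu, wRv, wRw
Branch closes: p1 and ~p1 both at v.
Every branch closes (one shown): valid in S5.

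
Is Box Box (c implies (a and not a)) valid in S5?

Tableau for the negation not Box Box (c implies (a and not a)):
1. not Box Box (c implies (a and not a)), u
2. not Box (c implies (a and not a)), v   [neg-Box-rule on 1: fresh world v, uRv]
3. not (c implies (a and not a)), w   [neg-Box-rule on 2: fresh world w, vRw]
4. c, w   [neg-implies-rule on 3]
5. not (a and not a), w   [neg-implies-rule on 3]
6. a, w   [neg-and-rule on 5 (branches; this branch)]
Accessibility: uRu, uRv, uRw, vRu, vRv, vRw, wRu, wRv, wRw
The negation has an open branch (countermodel exists).

No, not valid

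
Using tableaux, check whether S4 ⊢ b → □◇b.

Invalid (countermodel exists)

Tableau for the negation ¬(b → □◇b):
1. ¬(b → □◇b), u
2. b, u
3. ¬□◇b, u
4. ¬◇b, v
5. ¬b, v
Accessibility: uRu, uRv, vRv
The negation has an open branch (countermodel exists).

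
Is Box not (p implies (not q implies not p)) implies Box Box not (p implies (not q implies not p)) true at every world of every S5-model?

Valid

Tableau for the negation not (Box not (p implies (not q implies not p)) implies Box Box not (p implies (not q implies not p))):
1. not (Box not (p implies (not q implies not p)) implies Box Box not (p implies (not q implies not p))), w0
2. Box not (p implies (not q implies not p)), w0
3. not Box Box not (p implies (not q implies not p)), w0
4. not (p implies (not q implies not p)), w0
5. p, w0
6. not (not q implies not p), w0
7. not q, w0
8. not Box not (p implies (not q implies not p)), w1
9. not (p implies (not q implies not p)), w1
10. p, w1
11. not (not q implies not p), w1
12. not q, w1
13. p implies (not q implies not p), w2
14. not (p implies (not q implies not p)), w2
15. p, w2
16. not (not q implies not p), w2
17. not q, w2
18. not q implies not p, w2
19. not p, w2
Accessibility: w0Rw0, w0Rw1, w0Rw2, w1Rw0, w1Rw1, w1Rw2, w2Rw0, w2Rw1, w2Rw2
Branch closes: p and not p both at w2.
All branches of the negation close; one closing branch shown above.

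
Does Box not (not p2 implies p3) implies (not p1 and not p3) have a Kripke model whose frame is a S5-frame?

1. Box not (not p2 implies p3) implies (not p1 and not p3), u
2. not p1 and not p3, u   [implies-rule on 1 (branches; this branch)]
3. not p1, u   [and-rule on 2]
4. not p3, u   [and-rule on 2]
Accessibility: uRu

Satisfiable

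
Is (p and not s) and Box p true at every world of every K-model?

Tableau for the negation not ((p and not s) and Box p):
1. not ((p and not s) and Box p), u
2. not Box p, u
3. not p, v
Accessibility: uRv
The negation has an open branch (countermodel exists).

No, not valid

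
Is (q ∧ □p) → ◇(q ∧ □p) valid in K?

No, not valid

Tableau for the negation ¬((q ∧ □p) → ◇(q ∧ □p)):
1. ¬((q ∧ □p) → ◇(q ∧ □p)), w0
2. q ∧ □p, w0
3. ¬◇(q ∧ □p), w0
4. q, w0
5. □p, w0
The negation has an open branch (countermodel exists).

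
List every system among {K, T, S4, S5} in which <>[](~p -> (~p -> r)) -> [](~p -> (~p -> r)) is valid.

S5

S4-tableau for the negation ~(<>[](~p -> (~p -> r)) -> [](~p -> (~p -> r))):
1. ~(<>[](~p -> (~p -> r)) -> [](~p -> (~p -> r))), w0
2. <>[](~p -> (~p -> r)), w0
3. ~[](~p -> (~p -> r)), w0
4. [](~p -> (~p -> r)), w1
5. ~p -> (~p -> r), w1
6. ~p -> r, w1
7. r, w1
8. ~(~p -> (~p -> r)), w2
9. ~p, w2
10. ~(~p -> r), w2
11. ~r, w2
Accessibility: w0Rw0, w0Rw1, w0Rw2, w1Rw1, w2Rw2
Complete open branch: countermodel on an S4-frame, so not valid in S4, nor in K, T (the same frame is also a K-frame and a T-frame).
S5-tableau for the negation ~(<>[](~p -> (~p -> r)) -> [](~p -> (~p -> r))):
1. ~(<>[](~p -> (~p -> r)) -> [](~p -> (~p -> r))), w0
2. <>[](~p -> (~p -> r)), w0
3. ~[](~p -> (~p -> r)), w0
4. [](~p -> (~p -> r)), w1
5. ~p -> (~p -> r), w0
6. ~p -> (~p -> r), w1
7. ~p -> r, w0
8. ~p -> r, w1
9. r, w0
10. r, w1
11. ~(~p -> (~p -> r)), w2
12. ~p, w2
13. ~(~p -> r), w2
14. ~r, w2
15. ~p -> (~p -> r), w2
16. ~p -> r, w2
17. r, w2
Accessibility: w0Rw0, w0Rw1, w0Rw2, w1Rw0, w1Rw1, w1Rw2, w2Rw0, w2Rw1, w2Rw2
Branch closes: r and ~r both at w2.
Every branch closes (one shown): valid in S5.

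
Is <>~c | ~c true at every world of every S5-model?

Tableau for the negation ~(<>~c | ~c):
1. ~(<>~c | ~c), 0
2. ~<>~c, 0
3. c, 0
Accessibility: 0R0
The negation has an open branch (countermodel exists).

No, not valid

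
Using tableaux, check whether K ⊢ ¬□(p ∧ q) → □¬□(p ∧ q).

Tableau for the negation ¬(¬□(p ∧ q) → □¬□(p ∧ q)):
1. ¬(¬□(p ∧ q) → □¬□(p ∧ q)), 0
2. ¬□(p ∧ q), 0
3. ¬□¬□(p ∧ q), 0
4. ¬(p ∧ q), 1
5. ¬q, 1
6. □(p ∧ q), 2
Accessibility: 0R1, 0R2
The negation has an open branch (countermodel exists).

No, not valid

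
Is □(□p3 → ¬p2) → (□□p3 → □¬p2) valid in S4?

Tableau for the negation ¬(□(□p3 → ¬p2) → (□□p3 → □¬p2)):
1. ¬(□(□p3 → ¬p2) → (□□p3 → □¬p2)), 0
2. □(□p3 → ¬p2), 0   [¬→-rule on 1]
3. ¬(□□p3 → □¬p2), 0   [¬→-rule on 1]
4. □□p3, 0   [¬→-rule on 3]
5. ¬□¬p2, 0   [¬→-rule on 3]
6. □p3 → ¬p2, 0   [□-rule on 2 via 0R0]
7. □p3, 0   [□-rule on 4 via 0R0]
8. p3, 0   [□-rule on 7 via 0R0]
9. ¬p2, 0   [→-rule on 6 (branches; this branch)]
10. p2, 1   [¬□-rule on 5: fresh world 1, 0R1]
11. □p3 → ¬p2, 1   [□-rule on 2 via 0R1]
12. □p3, 1   [□-rule on 4 via 0R1]
13. p3, 1   [□-rule on 7 via 0R1]
14. ¬□p3, 1   [→-rule on 11 (branches; this branch)]
15. ¬p3, 2   [¬□-rule on 14: fresh world 2, 1R2]
16. □p3 → ¬p2, 2   [□-rule on 2 via 0R2]
17. □p3, 2   [□-rule on 4 via 0R2]
18. p3, 2   [□-rule on 7 via 0R2]
Accessibility: 0R0, 0R1, 0R2, 1R1, 1R2, 2R2
Branch closes: p3 and ¬p3 both at 2.
All branches of the negation close; one closing branch shown above.

Valid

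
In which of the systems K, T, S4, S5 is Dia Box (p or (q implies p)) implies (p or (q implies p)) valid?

S5-tableau for the negation not (Dia Box (p or (q implies p)) implies (p or (q implies p))):
1. not (Dia Box (p or (q implies p)) implies (p or (q implies p))), u
2. Dia Box (p or (q implies p)), u
3. not (p or (q implies p)), u
4. not p, u
5. not (q implies p), u
6. q, u
7. Box (p or (q implies p)), v
8. p or (q implies p), u
9. p or (q implies p), v
10. q implies p, u
11. q implies p, v
12. p, u
Accessibility: uRu, uRv, vRu, vRv
Branch closes: p and not p both at u.
Every branch closes (one shown): valid in S5.
S4-tableau for the negation not (Dia Box (p or (q implies p)) implies (p or (q implies p))):
1. not (Dia Box (p or (q implies p)) implies (p or (q implies p))), u
2. Dia Box (p or (q implies p)), u
3. not (p or (q implies p)), u
4. not p, u
5. not (q implies p), u
6. q, u
7. Box (p or (q implies p)), v
8. p or (q implies p), v
9. q implies p, v
10. p, v
Accessibility: uRu, uRv, vRv
Complete open branch: countermodel on an S4-frame, so not valid in S4, nor in K, T (the same frame is also a K-frame and a T-frame).

S5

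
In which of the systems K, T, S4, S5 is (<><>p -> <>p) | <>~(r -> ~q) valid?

S4, S5

T-tableau for the negation ~((<><>p -> <>p) | <>~(r -> ~q)):
1. ~((<><>p -> <>p) | <>~(r -> ~q)), w0
2. ~(<><>p -> <>p), w0
3. ~<>~(r -> ~q), w0
4. <><>p, w0
5. ~<>p, w0
6. r -> ~q, w0
7. ~p, w0
8. ~q, w0
9. <>p, w1
10. r -> ~q, w1
11. ~p, w1
12. ~q, w1
13. p, w2
Accessibility: w0Rw0, w0Rw1, w1Rw1, w1Rw2, w2Rw2
Complete open branch: countermodel on a T-frame, so not valid in T, nor in K (the same frame is also a K-frame).
S4-tableau for the negation ~((<><>p -> <>p) | <>~(r -> ~q)):
1. ~((<><>p -> <>p) | <>~(r -> ~q)), w0
2. ~(<><>p -> <>p), w0
3. ~<>~(r -> ~q), w0
4. <><>p, w0
5. ~<>p, w0
6. r -> ~q, w0
7. ~p, w0
8. ~q, w0
9. <>p, w1
10. r -> ~q, w1
11. ~p, w1
12. ~q, w1
13. p, w2
14. r -> ~q, w2
15. ~p, w2
Accessibility: w0Rw0, w0Rw1, w0Rw2, w1Rw1, w1Rw2, w2Rw2
Branch closes: p and ~p both at w2.
Every branch closes (one shown): valid in S4, hence also in S5 (every theorem of S4 is a theorem of S5).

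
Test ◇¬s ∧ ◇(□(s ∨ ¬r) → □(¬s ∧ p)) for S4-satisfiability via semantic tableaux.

1. ◇¬s ∧ ◇(□(s ∨ ¬r) → □(¬s ∧ p)), 0
2. ◇¬s, 0
3. ◇(□(s ∨ ¬r) → □(¬s ∧ p)), 0
4. ¬s, 1
5. □(s ∨ ¬r) → □(¬s ∧ p), 2
6. □(¬s ∧ p), 2
7. ¬s ∧ p, 2
8. ¬s, 2
9. p, 2
Accessibility: 0R0, 0R1, 0R2, 1R1, 2R2

Satisfiable (open branch found)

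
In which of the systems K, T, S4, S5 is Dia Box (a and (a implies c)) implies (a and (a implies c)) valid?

S4-tableau for the negation not (Dia Box (a and (a implies c)) implies (a and (a implies c))):
1. not (Dia Box (a and (a implies c)) implies (a and (a implies c))), w0
2. Dia Box (a and (a implies c)), w0
3. not (a and (a implies c)), w0
4. not (a implies c), w0
5. a, w0
6. not c, w0
7. Box (a and (a implies c)), w1
8. a and (a implies c), w1
9. a, w1
10. a implies c, w1
11. c, w1
Accessibility: w0Rw0, w0Rw1, w1Rw1
Complete open branch: countermodel on an S4-frame, so not valid in S4, nor in K, T (the same frame is also a K-frame and a T-frame).
S5-tableau for the negation not (Dia Box (a and (a implies c)) implies (a and (a implies c))):
1. not (Dia Box (a and (a implies c)) implies (a and (a implies c))), w0
2. Dia Box (a and (a implies c)), w0
3. not (a and (a implies c)), w0
4. not (a implies c), w0
5. a, w0
6. not c, w0
7. Box (a and (a implies c)), w1
8. a and (a implies c), w0
9. a implies c, w0
10. a and (a implies c), w1
11. a, w1
12. a implies c, w1
13. c, w0
Accessibility: w0Rw0, w0Rw1, w1Rw0, w1Rw1
Branch closes: c and not c both at w0.
Every branch closes (one shown): valid in S5.

S5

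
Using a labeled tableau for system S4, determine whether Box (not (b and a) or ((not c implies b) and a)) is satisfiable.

1. Box (not (b and a) or ((not c implies b) and a)), 0
2. not (b and a) or ((not c implies b) and a), 0
3. (not c implies b) and a, 0
4. not c implies b, 0
5. a, 0
6. b, 0
Accessibility: 0R0

Satisfiable (open branch found)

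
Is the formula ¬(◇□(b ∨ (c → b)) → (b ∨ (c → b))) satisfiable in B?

1. ¬(◇□(b ∨ (c → b)) → (b ∨ (c → b))), u
2. ◇□(b ∨ (c → b)), u
3. ¬(b ∨ (c → b)), u
4. ¬b, u
5. ¬(c → b), u
6. c, u
7. □(b ∨ (c → b)), v
8. b ∨ (c → b), u
9. b ∨ (c → b), v
10. c → b, u
11. c → b, v
12. b, u
Accessibility: uRu, uRv, vRu, vRv
Branch closes: b and ¬b both at u.
Every branch closes; the branch above is one of them.

No, unsatisfiable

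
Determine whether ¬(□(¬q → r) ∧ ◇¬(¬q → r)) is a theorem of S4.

Tableau for the negation □(¬q → r) ∧ ◇¬(¬q → r):
1. □(¬q → r) ∧ ◇¬(¬q → r), w0
2. □(¬q → r), w0   [∧-rule on 1]
3. ◇¬(¬q → r), w0   [∧-rule on 1]
4. ¬q → r, w0   [□-rule on 2 via w0Rw0]
5. r, w0   [→-rule on 4 (branches; this branch)]
6. ¬(¬q → r), w1   [◇-rule on 3: fresh world w1, w0Rw1]
7. ¬q, w1   [¬→-rule on 6]
8. ¬r, w1   [¬→-rule on 6]
9. ¬q → r, w1   [□-rule on 2 via w0Rw1]
10. r, w1   [→-rule on 9 (branches; this branch)]
Accessibility: w0Rw0, w0Rw1, w1Rw1
Branch closes: r and ¬r both at w1.
All branches of the negation close; one closing branch shown above.

Valid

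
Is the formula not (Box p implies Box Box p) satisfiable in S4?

1. not (Box p implies Box Box p), 0
2. Box p, 0
3. not Box Box p, 0
4. p, 0
5. not Box p, 1
6. p, 1
7. not p, 2
8. p, 2
Accessibility: 0R0, 0R1, 0R2, 1R1, 1R2, 2R2
Branch closes: p and not p both at 2.
All branches of the tableau close; one closing branch shown above.

Unsatisfiable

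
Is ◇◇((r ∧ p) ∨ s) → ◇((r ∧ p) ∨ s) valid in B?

Not valid

Tableau for the negation ¬(◇◇((r ∧ p) ∨ s) → ◇((r ∧ p) ∨ s)):
1. ¬(◇◇((r ∧ p) ∨ s) → ◇((r ∧ p) ∨ s)), w0
2. ◇◇((r ∧ p) ∨ s), w0
3. ¬◇((r ∧ p) ∨ s), w0
4. ¬((r ∧ p) ∨ s), w0
5. ¬(r ∧ p), w0
6. ¬s, w0
7. ¬p, w0
8. ◇((r ∧ p) ∨ s), w1
9. ¬((r ∧ p) ∨ s), w1
10. ¬(r ∧ p), w1
11. ¬s, w1
12. ¬p, w1
13. (r ∧ p) ∨ s, w2
14. s, w2
Accessibility: w0Rw0, w0Rw1, w1Rw0, w1Rw1, w1Rw2, w2Rw1, w2Rw2
The negation has an open branch (countermodel exists).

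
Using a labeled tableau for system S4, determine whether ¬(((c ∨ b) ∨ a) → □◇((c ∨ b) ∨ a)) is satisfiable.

1. ¬(((c ∨ b) ∨ a) → □◇((c ∨ b) ∨ a)), u
2. (c ∨ b) ∨ a, u   [¬→-rule on 1]
3. ¬□◇((c ∨ b) ∨ a), u   [¬→-rule on 1]
4. a, u   [∨-rule on 2 (branches; this branch)]
5. ¬◇((c ∨ b) ∨ a), v   [¬□-rule on 3: fresh world v, uRv]
6. ¬((c ∨ b) ∨ a), v   [¬◇-rule on 5 via vRv]
7. ¬(c ∨ b), v   [¬∨-rule on 6]
8. ¬a, v   [¬∨-rule on 6]
9. ¬c, v   [¬∨-rule on 7]
10. ¬b, v   [¬∨-rule on 7]
Accessibility: uRu, uRv, vRv

Satisfiable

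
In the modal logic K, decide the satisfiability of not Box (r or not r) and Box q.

Unsatisfiable

1. not Box (r or not r) and Box q, w0
2. not Box (r or not r), w0
3. Box q, w0
4. not (r or not r), w1
5. not r, w1
6. r, w1
Accessibility: w0Rw1
Branch closes: r and not r both at w1.
(One branch shown.) All branches close.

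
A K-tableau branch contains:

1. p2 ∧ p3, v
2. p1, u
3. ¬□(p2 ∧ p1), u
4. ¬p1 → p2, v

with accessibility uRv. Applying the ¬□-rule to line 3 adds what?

a fresh world w with uRw, and ¬(p2 ∧ p1) at w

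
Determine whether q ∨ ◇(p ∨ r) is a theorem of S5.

No, not valid

Tableau for the negation ¬(q ∨ ◇(p ∨ r)):
1. ¬(q ∨ ◇(p ∨ r)), u
2. ¬q, u   [¬∨-rule on 1]
3. ¬◇(p ∨ r), u   [¬∨-rule on 1]
4. ¬(p ∨ r), u   [¬◇-rule on 3 via uRu]
5. ¬p, u   [¬∨-rule on 4]
6. ¬r, u   [¬∨-rule on 4]
Accessibility: uRu
The negation has an open branch (countermodel exists).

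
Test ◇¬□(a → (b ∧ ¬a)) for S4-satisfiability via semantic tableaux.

1. ◇¬□(a → (b ∧ ¬a)), w0
2. ¬□(a → (b ∧ ¬a)), w1   [◇-rule on 1: fresh world w1, w0Rw1]
3. ¬(a → (b ∧ ¬a)), w2   [¬□-rule on 2: fresh world w2, w1Rw2]
4. a, w2   [¬→-rule on 3]
5. ¬(b ∧ ¬a), w2   [¬→-rule on 3]
Accessibility: w0Rw0, w0Rw1, w0Rw2, w1Rw1, w1Rw2, w2Rw2

Yes, satisfiable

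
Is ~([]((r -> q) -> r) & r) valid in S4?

No, not valid

Tableau for the negation []((r -> q) -> r) & r:
1. []((r -> q) -> r) & r, w0
2. []((r -> q) -> r), w0   [&-rule on 1]
3. r, w0   [&-rule on 1]
4. (r -> q) -> r, w0   [[]-rule on 2 via w0Rw0]
Accessibility: w0Rw0
The negation has an open branch (countermodel exists).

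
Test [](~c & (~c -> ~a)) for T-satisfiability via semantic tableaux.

Yes, satisfiable

1. [](~c & (~c -> ~a)), 0
2. ~c & (~c -> ~a), 0
3. ~c, 0
4. ~c -> ~a, 0
5. ~a, 0
Accessibility: 0R0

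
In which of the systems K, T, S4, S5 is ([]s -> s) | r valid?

K-tableau for the negation ~(([]s -> s) | r):
1. ~(([]s -> s) | r), w0
2. ~([]s -> s), w0
3. ~r, w0
4. []s, w0
5. ~s, w0
Complete open branch: countermodel on a K-frame, so not valid in K.
T-tableau for the negation ~(([]s -> s) | r):
1. ~(([]s -> s) | r), w0
2. ~([]s -> s), w0
3. ~r, w0
4. []s, w0
5. ~s, w0
6. s, w0
Accessibility: w0Rw0
Branch closes: s and ~s both at w0.
Every branch closes (one shown): valid in T, hence also in S4, S5 (every theorem of T is a theorem of S4 and S5).

T, S4, S5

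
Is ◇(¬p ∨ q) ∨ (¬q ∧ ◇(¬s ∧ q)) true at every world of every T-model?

Tableau for the negation ¬(◇(¬p ∨ q) ∨ (¬q ∧ ◇(¬s ∧ q))):
1. ¬(◇(¬p ∨ q) ∨ (¬q ∧ ◇(¬s ∧ q))), 0
2. ¬◇(¬p ∨ q), 0   [¬∨-rule on 1]
3. ¬(¬q ∧ ◇(¬s ∧ q)), 0   [¬∨-rule on 1]
4. ¬(¬p ∨ q), 0   [¬◇-rule on 2 via 0R0]
5. p, 0   [¬∨-rule on 4]
6. ¬q, 0   [¬∨-rule on 4]
7. ¬◇(¬s ∧ q), 0   [¬∧-rule on 3 (branches; this branch)]
8. ¬(¬s ∧ q), 0   [¬◇-rule on 7 via 0R0]
Accessibility: 0R0
The negation has an open branch (countermodel exists).

Not valid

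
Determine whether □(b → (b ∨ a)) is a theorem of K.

Valid

Tableau for the negation ¬□(b → (b ∨ a)):
1. ¬□(b → (b ∨ a)), u
2. ¬(b → (b ∨ a)), v   [¬□-rule on 1: fresh world v, uRv]
3. b, v   [¬→-rule on 2]
4. ¬(b ∨ a), v   [¬→-rule on 2]
5. ¬b, v   [¬∨-rule on 4]
6. ¬a, v   [¬∨-rule on 4]
Accessibility: uRv
Branch closes: b and ¬b both at v.
Every branch of the negation's tableau closes; the branch above is one of them.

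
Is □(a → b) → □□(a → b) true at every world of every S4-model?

Tableau for the negation ¬(□(a → b) → □□(a → b)):
1. ¬(□(a → b) → □□(a → b)), w0
2. □(a → b), w0
3. ¬□□(a → b), w0
4. a → b, w0
5. b, w0
6. ¬□(a → b), w1
7. a → b, w1
8. b, w1
9. ¬(a → b), w2
10. a, w2
11. ¬b, w2
12. a → b, w2
13. b, w2
Accessibility: w0Rw0, w0Rw1, w0Rw2, w1Rw1, w1Rw2, w2Rw2
Branch closes: b and ¬b both at w2.
All branches of the negation close; one closing branch shown above.

Yes, valid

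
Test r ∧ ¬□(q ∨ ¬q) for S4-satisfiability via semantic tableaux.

1. r ∧ ¬□(q ∨ ¬q), 0
2. r, 0   [∧-rule on 1]
3. ¬□(q ∨ ¬q), 0   [∧-rule on 1]
4. ¬(q ∨ ¬q), 1   [¬□-rule on 3: fresh world 1, 0R1]
5. ¬q, 1   [¬∨-rule on 4]
6. q, 1   [¬∨-rule on 4]
Accessibility: 0R0, 0R1, 1R1
Branch closes: q and ¬q both at 1.
Every branch closes; the branch above is one of them.

No, unsatisfiable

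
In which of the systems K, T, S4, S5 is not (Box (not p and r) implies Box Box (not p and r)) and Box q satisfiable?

S4-tableau for the formula:
1. not (Box (not p and r) implies Box Box (not p and r)) and Box q, w0
2. not (Box (not p and r) implies Box Box (not p and r)), w0   [and-rule on 1]
3. Box q, w0   [and-rule on 1]
4. Box (not p and r), w0   [neg-implies-rule on 2]
5. not Box Box (not p and r), w0   [neg-implies-rule on 2]
6. q, w0   [Box-rule on 3 via w0Rw0]
7. not p and r, w0   [Box-rule on 4 via w0Rw0]
8. not p, w0   [and-rule on 7]
9. r, w0   [and-rule on 7]
10. not Box (not p and r), w1   [neg-Box-rule on 5: fresh world w1, w0Rw1]
11. q, w1   [Box-rule on 3 via w0Rw1]
12. not p and r, w1   [Box-rule on 4 via w0Rw1]
13. not p, w1   [and-rule on 12]
14. r, w1   [and-rule on 12]
15. not (not p and r), w2   [neg-Box-rule on 10: fresh world w2, w1Rw2]
16. q, w2   [Box-rule on 3 via w0Rw2]
17. not p and r, w2   [Box-rule on 4 via w0Rw2]
18. not p, w2   [and-rule on 17]
19. r, w2   [and-rule on 17]
20. not r, w2   [neg-and-rule on 15 (branches; this branch)]
Accessibility: w0Rw0, w0Rw1, w0Rw2, w1Rw1, w1Rw2, w2Rw2
Branch closes: r and not r both at w2.
Every branch closes (one shown): unsatisfiable in S4, hence also in S5 (every S5-frame is an S4-frame).
T-tableau for the formula:
1. not (Box (not p and r) implies Box Box (not p and r)) and Box q, w0
2. not (Box (not p and r) implies Box Box (not p and r)), w0   [and-rule on 1]
3. Box q, w0   [and-rule on 1]
4. Box (not p and r), w0   [neg-implies-rule on 2]
5. not Box Box (not p and r), w0   [neg-implies-rule on 2]
6. q, w0   [Box-rule on 3 via w0Rw0]
7. not p and r, w0   [Box-rule on 4 via w0Rw0]
8. not p, w0   [and-rule on 7]
9. r, w0   [and-rule on 7]
10. not Box (not p and r), w1   [neg-Box-rule on 5: fresh world w1, w0Rw1]
11. q, w1   [Box-rule on 3 via w0Rw1]
12. not p and r, w1   [Box-rule on 4 via w0Rw1]
13. not p, w1   [and-rule on 12]
14. r, w1   [and-rule on 12]
15. not (not p and r), w2   [neg-Box-rule on 10: fresh world w2, w1Rw2]
16. not r, w2   [neg-and-rule on 15 (branches; this branch)]
Accessibility: w0Rw0, w0Rw1, w1Rw1, w1Rw2, w2Rw2
Complete open branch: satisfiable in T, hence also in K (this T-model is also a K-model).

K, T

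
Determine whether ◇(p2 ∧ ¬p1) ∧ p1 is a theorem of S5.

Tableau for the negation ¬(◇(p2 ∧ ¬p1) ∧ p1):
1. ¬(◇(p2 ∧ ¬p1) ∧ p1), w0
2. ¬p1, w0   [¬∧-rule on 1 (branches; this branch)]
Accessibility: w0Rw0
The negation has an open branch (countermodel exists).

Not valid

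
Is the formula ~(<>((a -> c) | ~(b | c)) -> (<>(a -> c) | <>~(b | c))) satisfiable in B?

1. ~(<>((a -> c) | ~(b | c)) -> (<>(a -> c) | <>~(b | c))), u
2. <>((a -> c) | ~(b | c)), u
3. ~(<>(a -> c) | <>~(b | c)), u
4. ~<>(a -> c), u
5. ~<>~(b | c), u
6. ~(a -> c), u
7. a, u
8. ~c, u
9. b | c, u
10. b, u
11. (a -> c) | ~(b | c), v
12. ~(a -> c), v
13. a, v
14. ~c, v
15. b | c, v
16. ~(b | c), v
17. ~b, v
18. c, v
Accessibility: uRu, uRv, vRu, vRv
Branch closes: c and ~c both at v.
(One branch shown.) All branches close.

Unsatisfiable (every branch closes)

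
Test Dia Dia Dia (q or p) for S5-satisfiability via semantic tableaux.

Satisfiable (open branch found)

1. Dia Dia Dia (q or p), 0
2. Dia Dia (q or p), 1
3. Dia (q or p), 2
4. q or p, 3
5. p, 3
Accessibility: 0R0, 0R1, 0R2, 0R3, 1R0, 1R1, 1R2, 1R3, 2R0, 2R1, 2R2, 2R3, 3R0, 3R1, 3R2, 3R3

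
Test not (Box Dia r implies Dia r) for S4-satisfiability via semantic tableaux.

Unsatisfiable (every branch closes)

1. not (Box Dia r implies Dia r), u
2. Box Dia r, u
3. not Dia r, u
4. Dia r, u
5. not r, u
6. r, v
7. Dia r, v
8. not r, v
Accessibility: uRu, uRv, vRv
Branch closes: r and not r both at v.
All branches of the tableau close; one closing branch shown above.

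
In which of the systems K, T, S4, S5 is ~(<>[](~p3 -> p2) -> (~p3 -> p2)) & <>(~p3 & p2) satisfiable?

S5-tableau for the formula:
1. ~(<>[](~p3 -> p2) -> (~p3 -> p2)) & <>(~p3 & p2), u
2. ~(<>[](~p3 -> p2) -> (~p3 -> p2)), u   [&-rule on 1]
3. <>(~p3 & p2), u   [&-rule on 1]
4. <>[](~p3 -> p2), u   [~->-rule on 2]
5. ~(~p3 -> p2), u   [~->-rule on 2]
6. ~p3, u   [~->-rule on 5]
7. ~p2, u   [~->-rule on 5]
8. ~p3 & p2, v   [<>-rule on 3: fresh world v, uRv]
9. ~p3, v   [&-rule on 8]
10. p2, v   [&-rule on 8]
11. [](~p3 -> p2), w   [<>-rule on 4: fresh world w, uRw]
12. ~p3 -> p2, u   [[]-rule on 11 via wRu]
13. ~p3 -> p2, v   [[]-rule on 11 via wRv]
14. ~p3 -> p2, w   [[]-rule on 11 via wRw]
15. p2, u   [->-rule on 12 (branches; this branch)]
Accessibility: uRu, uRv, uRw, vRu, vRv, vRw, wRu, wRv, wRw
Branch closes: p2 and ~p2 both at u.
Every branch closes (one shown): unsatisfiable in S5.
S4-tableau for the formula:
1. ~(<>[](~p3 -> p2) -> (~p3 -> p2)) & <>(~p3 & p2), u
2. ~(<>[](~p3 -> p2) -> (~p3 -> p2)), u   [&-rule on 1]
3. <>(~p3 & p2), u   [&-rule on 1]
4. <>[](~p3 -> p2), u   [~->-rule on 2]
5. ~(~p3 -> p2), u   [~->-rule on 2]
6. ~p3, u   [~->-rule on 5]
7. ~p2, u   [~->-rule on 5]
8. ~p3 & p2, v   [<>-rule on 3: fresh world v, uRv]
9. ~p3, v   [&-rule on 8]
10. p2, v   [&-rule on 8]
11. [](~p3 -> p2), w   [<>-rule on 4: fresh world w, uRw]
12. ~p3 -> p2, w   [[]-rule on 11 via wRw]
13. p2, w   [->-rule on 12 (branches; this branch)]
Accessibility: uRu, uRv, uRw, vRv, wRw
Complete open branch: satisfiable in S4, hence also in K, T (this S4-model is also a K-model and a T-model).

K, T, S4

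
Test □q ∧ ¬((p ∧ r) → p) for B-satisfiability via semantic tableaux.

Unsatisfiable (every branch closes)

1. □q ∧ ¬((p ∧ r) → p), 0
2. □q, 0   [∧-rule on 1]
3. ¬((p ∧ r) → p), 0   [∧-rule on 1]
4. p ∧ r, 0   [¬→-rule on 3]
5. ¬p, 0   [¬→-rule on 3]
6. p, 0   [∧-rule on 4]
7. r, 0   [∧-rule on 4]
Accessibility: 0R0
Branch closes: p and ¬p both at 0.
All branches of the tableau close; one closing branch shown above.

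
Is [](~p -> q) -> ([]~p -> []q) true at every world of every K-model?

Tableau for the negation ~([](~p -> q) -> ([]~p -> []q)):
1. ~([](~p -> q) -> ([]~p -> []q)), 0
2. [](~p -> q), 0   [~->-rule on 1]
3. ~([]~p -> []q), 0   [~->-rule on 1]
4. []~p, 0   [~->-rule on 3]
5. ~[]q, 0   [~->-rule on 3]
6. ~q, 1   [~[]-rule on 5: fresh world 1, 0R1]
7. ~p -> q, 1   [[]-rule on 2 via 0R1]
8. ~p, 1   [[]-rule on 4 via 0R1]
9. q, 1   [->-rule on 7 (branches; this branch)]
Accessibility: 0R1
Branch closes: q and ~q both at 1.
Every branch of the negation's tableau closes; the branch above is one of them.

Valid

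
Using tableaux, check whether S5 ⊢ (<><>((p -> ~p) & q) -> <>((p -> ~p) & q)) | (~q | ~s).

Tableau for the negation ~((<><>((p -> ~p) & q) -> <>((p -> ~p) & q)) | (~q | ~s)):
1. ~((<><>((p -> ~p) & q) -> <>((p -> ~p) & q)) | (~q | ~s)), u
2. ~(<><>((p -> ~p) & q) -> <>((p -> ~p) & q)), u
3. ~(~q | ~s), u
4. <><>((p -> ~p) & q), u
5. ~<>((p -> ~p) & q), u
6. q, u
7. s, u
8. ~((p -> ~p) & q), u
9. ~(p -> ~p), u
10. p, u
11. <>((p -> ~p) & q), v
12. ~((p -> ~p) & q), v
13. ~(p -> ~p), v
14. p, v
15. (p -> ~p) & q, w
16. p -> ~p, w
17. q, w
18. ~((p -> ~p) & q), w
19. ~p, w
20. ~(p -> ~p), w
21. p, w
Accessibility: uRu, uRv, uRw, vRu, vRv, vRw, wRu, wRv, wRw
Branch closes: p and ~p both at w.
All branches of the negation close; one closing branch shown above.

Yes, valid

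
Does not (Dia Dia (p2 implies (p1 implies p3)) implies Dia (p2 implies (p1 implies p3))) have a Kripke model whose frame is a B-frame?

Satisfiable

1. not (Dia Dia (p2 implies (p1 implies p3)) implies Dia (p2 implies (p1 implies p3))), u
2. Dia Dia (p2 implies (p1 implies p3)), u
3. not Dia (p2 implies (p1 implies p3)), u
4. not (p2 implies (p1 implies p3)), u
5. p2, u
6. not (p1 implies p3), u
7. p1, u
8. not p3, u
9. Dia (p2 implies (p1 implies p3)), v
10. not (p2 implies (p1 implies p3)), v
11. p2, v
12. not (p1 implies p3), v
13. p1, v
14. not p3, v
15. p2 implies (p1 implies p3), w
16. p1 implies p3, w
17. p3, w
Accessibility: uRu, uRv, vRu, vRv, vRw, wRv, wRw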